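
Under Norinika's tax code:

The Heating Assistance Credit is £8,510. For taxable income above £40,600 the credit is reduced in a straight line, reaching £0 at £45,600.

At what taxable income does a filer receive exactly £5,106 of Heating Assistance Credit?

£42,600

£5,106 is 5,106/8,510 of the full £8,510, so 3,404/8,510 of the £5,000 range has been used: income = £40,600 + £5,000 × 3,404/8,510 = £42,600.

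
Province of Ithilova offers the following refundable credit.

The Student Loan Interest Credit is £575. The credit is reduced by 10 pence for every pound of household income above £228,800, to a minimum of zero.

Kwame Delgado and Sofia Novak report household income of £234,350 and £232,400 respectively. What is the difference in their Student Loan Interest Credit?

Kwame (£234,350): Student Loan Interest Credit: 10% of the £5,550 excess over £228,800 is £555; credit = £575 − £555 = £20.
Sofia (£232,400): Student Loan Interest Credit: 10% of the £3,600 excess over £228,800 is £360; credit = £575 − £360 = £215.
Difference: |£20 − £215| = £195.

£195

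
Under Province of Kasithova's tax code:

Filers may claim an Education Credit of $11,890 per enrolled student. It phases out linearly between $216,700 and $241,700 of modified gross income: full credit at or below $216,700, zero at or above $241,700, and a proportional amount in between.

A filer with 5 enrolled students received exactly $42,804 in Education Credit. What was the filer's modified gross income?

Full credit = 5 × $11,890 = $59,450.
$42,804 is 42,804/59,450 of the full $59,450, so 16,646/59,450 of the $25,000 range has been used: income = $216,700 + $25,000 × 16,646/59,450 = $223,700.

$223,700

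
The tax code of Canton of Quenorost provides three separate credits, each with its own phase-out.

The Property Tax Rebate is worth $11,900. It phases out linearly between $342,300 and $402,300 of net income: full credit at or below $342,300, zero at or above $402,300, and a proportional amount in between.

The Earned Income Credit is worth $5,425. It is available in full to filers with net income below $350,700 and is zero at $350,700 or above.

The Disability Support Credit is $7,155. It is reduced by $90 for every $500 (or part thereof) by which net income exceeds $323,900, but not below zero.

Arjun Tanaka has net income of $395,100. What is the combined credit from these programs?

$1,428

Property Tax Rebate: $395,100 is $52,800 into a $60,000 phase-out range, leaving 7,200/60,000 of the credit: $11,900 × 7,200/60,000 = $1,428.
Earned Income Credit: $395,100 meets or exceeds the $350,700 cutoff, so the credit is $0.
Disability Support Credit: income exceeds $323,900 by $71,200 → 143 increments × $90 = $12,870 ≥ base, so the credit is $0.
Total: $1,428 + $0 + $0 = $1,428.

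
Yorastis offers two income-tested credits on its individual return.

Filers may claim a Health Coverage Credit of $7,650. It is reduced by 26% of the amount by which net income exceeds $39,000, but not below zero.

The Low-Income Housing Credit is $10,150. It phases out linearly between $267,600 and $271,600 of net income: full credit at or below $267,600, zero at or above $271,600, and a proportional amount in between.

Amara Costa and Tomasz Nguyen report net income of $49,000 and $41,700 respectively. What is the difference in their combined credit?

Amara ($49,000): Health Coverage Credit: 26% of the $10,000 excess over $39,000 is $2,600; credit = $7,650 − $2,600 = $5,050. Low-Income Housing Credit: $49,000 is at or below the $267,600 threshold, so the full $10,150 applies. total $5,050 + $10,150 = $15,200
Tomasz ($41,700): Health Coverage Credit: 26% of the $2,700 excess over $39,000 is $702; credit = $7,650 − $702 = $6,948. Low-Income Housing Credit: $41,700 is at or below the $267,600 threshold, so the full $10,150 applies. total $6,948 + $10,150 = $17,098
Difference: |$15,200 − $17,098| = $1,898.

$1,898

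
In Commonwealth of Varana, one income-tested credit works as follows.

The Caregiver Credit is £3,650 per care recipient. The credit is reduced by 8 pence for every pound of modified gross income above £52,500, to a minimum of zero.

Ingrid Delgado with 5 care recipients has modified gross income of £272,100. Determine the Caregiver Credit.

Caregiver Credit: base = 5 × £3,650 = £18,250. 8% of the £219,600 excess over £52,500 is £17,568; credit = £18,250 − £17,568 = £682.

£682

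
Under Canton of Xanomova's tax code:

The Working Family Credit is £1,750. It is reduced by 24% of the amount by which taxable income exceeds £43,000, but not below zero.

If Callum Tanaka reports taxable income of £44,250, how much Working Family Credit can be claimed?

Working Family Credit: 24% of the £1,250 excess over £43,000 is £300; credit = £1,750 − £300 = £1,450.

£1,450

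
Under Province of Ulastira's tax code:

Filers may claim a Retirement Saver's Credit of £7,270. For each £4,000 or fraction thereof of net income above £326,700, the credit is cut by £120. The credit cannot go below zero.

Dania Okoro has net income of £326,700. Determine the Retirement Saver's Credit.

Retirement Saver's Credit: £326,700 is at or below the £326,700 threshold, so the full £7,270 applies.

£7,270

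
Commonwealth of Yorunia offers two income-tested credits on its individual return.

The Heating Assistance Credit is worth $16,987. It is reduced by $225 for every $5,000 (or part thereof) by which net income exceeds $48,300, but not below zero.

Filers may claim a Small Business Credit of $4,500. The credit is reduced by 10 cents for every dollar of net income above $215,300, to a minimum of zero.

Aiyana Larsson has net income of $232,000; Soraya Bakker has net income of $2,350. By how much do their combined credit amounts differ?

$9,995

Aiyana ($232,000): Heating Assistance Credit: income exceeds $48,300 by $183,700, which is 37 full-or-partial $5,000 increments; reduction = 37 × $225 = $8,325, leaving $8,662. Small Business Credit: 10% of the $16,700 excess over $215,300 is $1,670; credit = $4,500 − $1,670 = $2,830. total $8,662 + $2,830 = $11,492
Soraya ($2,350): Heating Assistance Credit: $2,350 is at or below the $48,300 threshold, so the full $16,987 applies. Small Business Credit: $2,350 is at or below the $215,300 threshold, so the full $4,500 applies. total $16,987 + $4,500 = $21,487
Difference: |$11,492 − $21,487| = $9,995.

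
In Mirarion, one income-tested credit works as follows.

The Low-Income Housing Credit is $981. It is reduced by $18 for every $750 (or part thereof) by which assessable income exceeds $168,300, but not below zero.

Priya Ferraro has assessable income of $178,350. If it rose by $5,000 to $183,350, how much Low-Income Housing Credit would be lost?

$126

At $178,350 — income exceeds $168,300 by $10,050, which is 14 full-or-partial $750 increments; reduction = 14 × $18 = $252, leaving $729.
At $183,350 — income exceeds $168,300 by $15,050, which is 21 full-or-partial $750 increments; reduction = 21 × $18 = $378, leaving $603.
Lost: $729 − $603 = $126.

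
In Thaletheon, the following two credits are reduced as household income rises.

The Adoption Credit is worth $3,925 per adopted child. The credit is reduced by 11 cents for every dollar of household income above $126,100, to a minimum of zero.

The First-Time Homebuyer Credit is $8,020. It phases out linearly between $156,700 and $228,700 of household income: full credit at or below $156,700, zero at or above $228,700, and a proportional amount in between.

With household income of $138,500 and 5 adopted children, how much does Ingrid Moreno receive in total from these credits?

Adoption Credit: base = 5 × $3,925 = $19,625. 11% of the $12,400 excess over $126,100 is $1,364; credit = $19,625 − $1,364 = $18,261.
First-Time Homebuyer Credit: $138,500 is at or below the $156,700 threshold, so the full $8,020 applies.
Total: $18,261 + $8,020 = $26,281.

$26,281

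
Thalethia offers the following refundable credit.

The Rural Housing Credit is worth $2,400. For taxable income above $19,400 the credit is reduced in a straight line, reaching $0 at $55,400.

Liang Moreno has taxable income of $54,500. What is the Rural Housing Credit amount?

Rural Housing Credit: $54,500 is $35,100 into a $36,000 phase-out range, leaving 900/36,000 of the credit: $2,400 × 900/36,000 = $60.

$60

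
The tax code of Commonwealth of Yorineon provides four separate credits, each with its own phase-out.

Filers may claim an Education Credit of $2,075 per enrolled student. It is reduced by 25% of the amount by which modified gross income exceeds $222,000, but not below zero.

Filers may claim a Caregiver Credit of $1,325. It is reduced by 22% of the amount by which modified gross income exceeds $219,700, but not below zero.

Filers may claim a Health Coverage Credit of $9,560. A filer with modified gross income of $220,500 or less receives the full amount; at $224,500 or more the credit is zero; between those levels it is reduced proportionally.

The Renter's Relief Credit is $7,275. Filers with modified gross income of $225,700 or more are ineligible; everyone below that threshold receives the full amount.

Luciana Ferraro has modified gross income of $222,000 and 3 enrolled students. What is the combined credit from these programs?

$20,294

Education Credit: base = 3 × $2,075 = $6,225. $222,000 is at or below the $222,000 threshold, so the full $6,225 applies.
Caregiver Credit: 22% of the $2,300 excess over $219,700 is $506; credit = $1,325 − $506 = $819.
Health Coverage Credit: $222,000 is $1,500 into a $4,000 phase-out range, leaving 2,500/4,000 of the credit: $9,560 × 2,500/4,000 = $5,975.
Renter's Relief Credit: $222,000 is below the $225,700 cutoff, so the full $7,275 applies.
Total: $6,225 + $819 + $5,975 + $7,275 = $20,294.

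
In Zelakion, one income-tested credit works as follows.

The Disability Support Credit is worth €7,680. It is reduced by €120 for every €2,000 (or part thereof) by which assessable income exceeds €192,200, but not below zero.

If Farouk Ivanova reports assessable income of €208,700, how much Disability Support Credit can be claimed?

€6,600

Disability Support Credit: income exceeds €192,200 by €16,500, which is 9 full-or-partial €2,000 increments; reduction = 9 × €120 = €1,080, leaving €6,600.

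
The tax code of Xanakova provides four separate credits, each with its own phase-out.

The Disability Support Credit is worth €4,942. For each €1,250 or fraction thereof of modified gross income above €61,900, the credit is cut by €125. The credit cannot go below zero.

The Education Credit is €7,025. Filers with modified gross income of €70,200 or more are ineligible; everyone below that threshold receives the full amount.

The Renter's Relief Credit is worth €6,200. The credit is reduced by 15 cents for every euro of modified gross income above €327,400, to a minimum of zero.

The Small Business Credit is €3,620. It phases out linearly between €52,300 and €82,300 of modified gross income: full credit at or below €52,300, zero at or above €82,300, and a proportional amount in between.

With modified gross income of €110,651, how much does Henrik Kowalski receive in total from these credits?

Disability Support Credit: income exceeds €61,900 by €48,751 → 40 increments × €125 = €5,000 ≥ base, so the credit is €0.
Education Credit: €110,651 meets or exceeds the €70,200 cutoff, so the credit is €0.
Renter's Relief Credit: €110,651 is at or below the €327,400 threshold, so the full €6,200 applies.
Small Business Credit: €110,651 is at or above €82,300, so the credit is €0.
Total: €0 + €0 + €6,200 + €0 = €6,200.

€6,200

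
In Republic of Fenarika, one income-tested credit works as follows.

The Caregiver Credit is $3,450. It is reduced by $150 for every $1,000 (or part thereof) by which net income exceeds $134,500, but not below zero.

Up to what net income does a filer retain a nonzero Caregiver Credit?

$156,500

After 22 increments the reduction is 22 × $150 = $3,300, leaving $150; one more increment wipes it out. Increment 22 ends at excess 22 × $1,000 = $22,000, so the highest qualifying income is $134,500 + $22,000 = $156,500.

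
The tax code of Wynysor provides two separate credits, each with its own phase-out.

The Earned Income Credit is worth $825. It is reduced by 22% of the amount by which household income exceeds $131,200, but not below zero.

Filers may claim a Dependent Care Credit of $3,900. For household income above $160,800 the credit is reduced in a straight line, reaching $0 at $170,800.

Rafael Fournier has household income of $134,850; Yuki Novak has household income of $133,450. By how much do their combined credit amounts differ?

$308

Rafael ($134,850): Earned Income Credit: 22% of the $3,650 excess over $131,200 is $803; credit = $825 − $803 = $22. Dependent Care Credit: $134,850 is at or below the $160,800 threshold, so the full $3,900 applies. total $22 + $3,900 = $3,922
Yuki ($133,450): Earned Income Credit: 22% of the $2,250 excess over $131,200 is $495; credit = $825 − $495 = $330. Dependent Care Credit: $133,450 is at or below the $160,800 threshold, so the full $3,900 applies. total $330 + $3,900 = $4,230
Difference: |$3,922 − $4,230| = $308.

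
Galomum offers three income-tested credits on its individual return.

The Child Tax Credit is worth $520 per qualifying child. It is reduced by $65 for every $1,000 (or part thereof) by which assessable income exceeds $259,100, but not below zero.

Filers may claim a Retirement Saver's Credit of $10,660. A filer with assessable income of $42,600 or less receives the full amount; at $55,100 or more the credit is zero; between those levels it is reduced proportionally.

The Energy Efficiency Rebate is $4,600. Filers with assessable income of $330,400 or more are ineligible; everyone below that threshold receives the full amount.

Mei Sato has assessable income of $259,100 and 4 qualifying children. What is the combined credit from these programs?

Child Tax Credit: base = 4 × $520 = $2,080. $259,100 is at or below the $259,100 threshold, so the full $2,080 applies.
Retirement Saver's Credit: $259,100 is at or above $55,100, so the credit is $0.
Energy Efficiency Rebate: $259,100 is below the $330,400 cutoff, so the full $4,600 applies.
Total: $2,080 + $0 + $4,600 = $6,680.

$6,680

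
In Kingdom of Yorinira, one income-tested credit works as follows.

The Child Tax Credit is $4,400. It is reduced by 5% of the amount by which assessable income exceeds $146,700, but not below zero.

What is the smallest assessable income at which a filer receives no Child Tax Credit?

The credit falls by 5% of each dollar above $146,700, so it reaches zero when the excess is $4,400 / 5% = $88,000: income = $146,700 + $88,000 = $234,700.

$234,700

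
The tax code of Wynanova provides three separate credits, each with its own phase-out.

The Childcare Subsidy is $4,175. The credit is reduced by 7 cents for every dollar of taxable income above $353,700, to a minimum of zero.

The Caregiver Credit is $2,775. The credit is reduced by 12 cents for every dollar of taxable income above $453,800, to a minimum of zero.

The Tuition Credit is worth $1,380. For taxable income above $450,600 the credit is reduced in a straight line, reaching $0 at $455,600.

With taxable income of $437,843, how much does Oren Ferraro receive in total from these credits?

$4,155

Childcare Subsidy: 7% of the $84,143 excess over $353,700 is $5,890.01 ≥ base, so the credit is $0.
Caregiver Credit: $437,843 is at or below the $453,800 threshold, so the full $2,775 applies.
Tuition Credit: $437,843 is at or below the $450,600 threshold, so the full $1,380 applies.
Total: $0 + $2,775 + $1,380 = $4,155.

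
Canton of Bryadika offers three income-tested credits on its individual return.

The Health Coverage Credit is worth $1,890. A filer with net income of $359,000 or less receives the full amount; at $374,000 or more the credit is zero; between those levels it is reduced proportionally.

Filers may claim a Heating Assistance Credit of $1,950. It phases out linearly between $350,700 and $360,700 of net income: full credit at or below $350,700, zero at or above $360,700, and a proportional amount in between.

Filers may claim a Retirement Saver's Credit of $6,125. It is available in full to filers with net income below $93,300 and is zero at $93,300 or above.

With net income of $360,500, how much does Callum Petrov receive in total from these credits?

Health Coverage Credit: $360,500 is $1,500 into a $15,000 phase-out range, leaving 13,500/15,000 of the credit: $1,890 × 13,500/15,000 = $1,701.
Heating Assistance Credit: $360,500 is $9,800 into a $10,000 phase-out range, leaving 200/10,000 of the credit: $1,950 × 200/10,000 = $39.
Retirement Saver's Credit: $360,500 meets or exceeds the $93,300 cutoff, so the credit is $0.
Total: $1,701 + $39 + $0 = $1,740.

$1,740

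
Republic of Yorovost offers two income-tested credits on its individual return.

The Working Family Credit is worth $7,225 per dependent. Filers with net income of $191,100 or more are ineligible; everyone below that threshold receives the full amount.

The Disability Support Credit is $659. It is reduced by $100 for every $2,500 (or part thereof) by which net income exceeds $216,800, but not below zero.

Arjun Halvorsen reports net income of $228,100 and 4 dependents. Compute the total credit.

Working Family Credit: base = 4 × $7,225 = $28,900. $228,100 meets or exceeds the $191,100 cutoff, so the credit is $0.
Disability Support Credit: income exceeds $216,800 by $11,300, which is 5 full-or-partial $2,500 increments; reduction = 5 × $100 = $500, leaving $159.
Total: $0 + $159 = $159.

$159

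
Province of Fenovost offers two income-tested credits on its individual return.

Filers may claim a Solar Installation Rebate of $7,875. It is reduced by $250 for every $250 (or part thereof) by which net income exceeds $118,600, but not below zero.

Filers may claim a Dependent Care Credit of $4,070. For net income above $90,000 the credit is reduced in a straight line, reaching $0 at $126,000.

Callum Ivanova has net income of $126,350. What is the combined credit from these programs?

$125

Solar Installation Rebate: income exceeds $118,600 by $7,750, which is 31 full-or-partial $250 increments; reduction = 31 × $250 = $7,750, leaving $125.
Dependent Care Credit: $126,350 is at or above $126,000, so the credit is $0.
Total: $125 + $0 = $125.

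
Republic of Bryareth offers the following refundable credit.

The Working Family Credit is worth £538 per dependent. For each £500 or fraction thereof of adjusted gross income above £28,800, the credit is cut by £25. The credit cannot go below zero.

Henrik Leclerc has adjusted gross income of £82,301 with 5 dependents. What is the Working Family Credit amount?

£0

Working Family Credit: base = 5 × £538 = £2,690. income exceeds £28,800 by £53,501 → 108 increments × £25 = £2,700 ≥ base, so the credit is £0.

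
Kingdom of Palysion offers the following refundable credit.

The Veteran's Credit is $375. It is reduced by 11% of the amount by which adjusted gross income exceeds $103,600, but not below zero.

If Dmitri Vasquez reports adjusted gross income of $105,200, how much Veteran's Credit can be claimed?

Veteran's Credit: 11% of the $1,600 excess over $103,600 is $176; credit = $375 − $176 = $199.

$199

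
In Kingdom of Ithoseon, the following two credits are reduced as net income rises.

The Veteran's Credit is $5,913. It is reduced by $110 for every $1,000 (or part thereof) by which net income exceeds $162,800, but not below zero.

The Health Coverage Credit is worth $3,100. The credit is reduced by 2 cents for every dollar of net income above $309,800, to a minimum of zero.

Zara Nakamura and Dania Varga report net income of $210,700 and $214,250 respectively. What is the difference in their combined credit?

$440

Zara ($210,700): Veteran's Credit: income exceeds $162,800 by $47,900, which is 48 full-or-partial $1,000 increments; reduction = 48 × $110 = $5,280, leaving $633. Health Coverage Credit: $210,700 is at or below the $309,800 threshold, so the full $3,100 applies. total $633 + $3,100 = $3,733
Dania ($214,250): Veteran's Credit: income exceeds $162,800 by $51,450, which is 52 full-or-partial $1,000 increments; reduction = 52 × $110 = $5,720, leaving $193. Health Coverage Credit: $214,250 is at or below the $309,800 threshold, so the full $3,100 applies. total $193 + $3,100 = $3,293
Difference: |$3,733 − $3,293| = $440.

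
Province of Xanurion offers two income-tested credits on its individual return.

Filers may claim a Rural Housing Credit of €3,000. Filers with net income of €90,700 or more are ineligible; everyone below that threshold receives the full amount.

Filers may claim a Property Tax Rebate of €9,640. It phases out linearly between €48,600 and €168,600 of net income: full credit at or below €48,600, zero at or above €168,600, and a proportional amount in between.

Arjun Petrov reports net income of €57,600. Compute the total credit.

Rural Housing Credit: €57,600 is below the €90,700 cutoff, so the full €3,000 applies.
Property Tax Rebate: €57,600 is €9,000 into a €120,000 phase-out range, leaving 111,000/120,000 of the credit: €9,640 × 111,000/120,000 = €8,917.
Total: €3,000 + €8,917 = €11,917.

€11,917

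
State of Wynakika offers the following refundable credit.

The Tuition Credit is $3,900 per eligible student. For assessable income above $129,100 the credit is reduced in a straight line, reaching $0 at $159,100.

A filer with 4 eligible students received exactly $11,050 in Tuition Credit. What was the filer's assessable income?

$137,850

Full credit = 4 × $3,900 = $15,600.
$11,050 is 11,050/15,600 of the full $15,600, so 4,550/15,600 of the $30,000 range has been used: income = $129,100 + $30,000 × 4,550/15,600 = $137,850.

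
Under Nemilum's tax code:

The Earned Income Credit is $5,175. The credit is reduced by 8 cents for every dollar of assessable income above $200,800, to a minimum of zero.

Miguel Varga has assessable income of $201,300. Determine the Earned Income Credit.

$5,135

Earned Income Credit: 8% of the $500 excess over $200,800 is $40; credit = $5,175 − $40 = $5,135.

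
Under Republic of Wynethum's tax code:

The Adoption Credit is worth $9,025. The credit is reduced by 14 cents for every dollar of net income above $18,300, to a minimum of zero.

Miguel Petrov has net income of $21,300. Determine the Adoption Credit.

$8,605

Adoption Credit: 14% of the $3,000 excess over $18,300 is $420; credit = $9,025 − $420 = $8,605.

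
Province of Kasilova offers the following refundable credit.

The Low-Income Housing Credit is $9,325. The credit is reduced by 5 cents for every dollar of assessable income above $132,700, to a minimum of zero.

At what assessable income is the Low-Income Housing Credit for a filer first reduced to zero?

The credit falls by 5% of each dollar above $132,700, so it reaches zero when the excess is $9,325 / 5% = $186,500: income = $132,700 + $186,500 = $319,200.

$319,200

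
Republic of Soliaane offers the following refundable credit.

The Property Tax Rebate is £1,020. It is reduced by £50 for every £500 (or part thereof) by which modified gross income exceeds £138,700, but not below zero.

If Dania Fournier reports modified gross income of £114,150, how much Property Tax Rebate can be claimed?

Property Tax Rebate: £114,150 is at or below the £138,700 threshold, so the full £1,020 applies.

£1,020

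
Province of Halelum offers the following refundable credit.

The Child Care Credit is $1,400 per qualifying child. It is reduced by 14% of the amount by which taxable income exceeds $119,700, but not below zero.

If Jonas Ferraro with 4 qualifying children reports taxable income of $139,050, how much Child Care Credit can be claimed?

Child Care Credit: base = 4 × $1,400 = $5,600. 14% of the $19,350 excess over $119,700 is $2,709; credit = $5,600 − $2,709 = $2,891.

$2,891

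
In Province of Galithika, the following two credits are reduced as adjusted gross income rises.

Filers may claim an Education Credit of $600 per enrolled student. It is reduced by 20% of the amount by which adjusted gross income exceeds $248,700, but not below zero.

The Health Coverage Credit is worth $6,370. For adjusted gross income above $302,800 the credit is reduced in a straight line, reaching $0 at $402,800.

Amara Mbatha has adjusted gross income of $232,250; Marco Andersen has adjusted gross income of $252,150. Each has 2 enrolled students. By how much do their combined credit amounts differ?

$690

Amara ($232,250): Education Credit: base = 2 × $600 = $1,200. $232,250 is at or below the $248,700 threshold, so the full $1,200 applies. Health Coverage Credit: $232,250 is at or below the $302,800 threshold, so the full $6,370 applies. total $1,200 + $6,370 = $7,570
Marco ($252,150): Education Credit: base = 2 × $600 = $1,200. 20% of the $3,450 excess over $248,700 is $690; credit = $1,200 − $690 = $510. Health Coverage Credit: $252,150 is at or below the $302,800 threshold, so the full $6,370 applies. total $510 + $6,370 = $6,880
Difference: |$7,570 − $6,880| = $690.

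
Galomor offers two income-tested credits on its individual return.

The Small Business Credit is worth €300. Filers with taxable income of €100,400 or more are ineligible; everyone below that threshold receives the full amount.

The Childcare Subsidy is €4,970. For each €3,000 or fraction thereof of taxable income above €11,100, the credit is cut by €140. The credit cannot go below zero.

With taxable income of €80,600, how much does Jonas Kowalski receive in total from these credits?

Small Business Credit: €80,600 is below the €100,400 cutoff, so the full €300 applies.
Childcare Subsidy: income exceeds €11,100 by €69,500, which is 24 full-or-partial €3,000 increments; reduction = 24 × €140 = €3,360, leaving €1,610.
Total: €300 + €1,610 = €1,910.

€1,910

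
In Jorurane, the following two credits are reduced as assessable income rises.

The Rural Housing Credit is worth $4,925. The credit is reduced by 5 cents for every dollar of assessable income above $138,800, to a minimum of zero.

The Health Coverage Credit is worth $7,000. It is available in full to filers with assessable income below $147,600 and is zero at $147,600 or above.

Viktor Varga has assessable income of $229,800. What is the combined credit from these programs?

Rural Housing Credit: 5% of the $91,000 excess over $138,800 is $4,550; credit = $4,925 − $4,550 = $375.
Health Coverage Credit: $229,800 meets or exceeds the $147,600 cutoff, so the credit is $0.
Total: $375 + $0 = $375.

$375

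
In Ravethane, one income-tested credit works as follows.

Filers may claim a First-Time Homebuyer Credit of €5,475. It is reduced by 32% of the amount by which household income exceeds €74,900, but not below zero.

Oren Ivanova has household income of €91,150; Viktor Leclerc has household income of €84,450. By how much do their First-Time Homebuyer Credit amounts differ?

€2,144

Oren (€91,150): First-Time Homebuyer Credit: 32% of the €16,250 excess over €74,900 is €5,200; credit = €5,475 − €5,200 = €275.
Viktor (€84,450): First-Time Homebuyer Credit: 32% of the €9,550 excess over €74,900 is €3,056; credit = €5,475 − €3,056 = €2,419.
Difference: |€275 − €2,419| = €2,144.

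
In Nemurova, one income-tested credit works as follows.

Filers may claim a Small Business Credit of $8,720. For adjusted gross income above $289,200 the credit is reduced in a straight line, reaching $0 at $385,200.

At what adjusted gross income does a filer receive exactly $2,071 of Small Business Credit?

$362,400

$2,071 is 2,071/8,720 of the full $8,720, so 6,649/8,720 of the $96,000 range has been used: income = $289,200 + $96,000 × 6,649/8,720 = $362,400.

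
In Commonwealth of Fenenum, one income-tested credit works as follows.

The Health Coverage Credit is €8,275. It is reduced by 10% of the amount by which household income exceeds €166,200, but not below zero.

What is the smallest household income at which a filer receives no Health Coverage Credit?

€248,950

The credit falls by 10% of each euro above €166,200, so it reaches zero when the excess is €8,275 / 10% = €82,750: income = €166,200 + €82,750 = €248,950.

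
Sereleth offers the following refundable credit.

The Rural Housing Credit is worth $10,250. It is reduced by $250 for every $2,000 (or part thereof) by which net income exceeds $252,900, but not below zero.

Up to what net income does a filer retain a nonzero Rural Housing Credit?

$332,900

After 40 increments the reduction is 40 × $250 = $10,000, leaving $250; one more increment wipes it out. Increment 40 ends at excess 40 × $2,000 = $80,000, so the highest qualifying income is $252,900 + $80,000 = $332,900.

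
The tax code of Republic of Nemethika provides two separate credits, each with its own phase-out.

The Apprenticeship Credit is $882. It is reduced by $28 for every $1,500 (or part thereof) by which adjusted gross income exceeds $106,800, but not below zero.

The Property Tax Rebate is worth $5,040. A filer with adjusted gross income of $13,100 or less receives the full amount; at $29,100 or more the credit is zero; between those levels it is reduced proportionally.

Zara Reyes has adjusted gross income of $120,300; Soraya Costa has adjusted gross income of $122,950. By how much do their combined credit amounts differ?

Zara ($120,300): Apprenticeship Credit: income exceeds $106,800 by $13,500, which is 9 full-or-partial $1,500 increments; reduction = 9 × $28 = $252, leaving $630. Property Tax Rebate: $120,300 is at or above $29,100, so the credit is $0. total $630 + $0 = $630
Soraya ($122,950): Apprenticeship Credit: income exceeds $106,800 by $16,150, which is 11 full-or-partial $1,500 increments; reduction = 11 × $28 = $308, leaving $574. Property Tax Rebate: $122,950 is at or above $29,100, so the credit is $0. total $574 + $0 = $574
Difference: |$630 − $574| = $56.

$56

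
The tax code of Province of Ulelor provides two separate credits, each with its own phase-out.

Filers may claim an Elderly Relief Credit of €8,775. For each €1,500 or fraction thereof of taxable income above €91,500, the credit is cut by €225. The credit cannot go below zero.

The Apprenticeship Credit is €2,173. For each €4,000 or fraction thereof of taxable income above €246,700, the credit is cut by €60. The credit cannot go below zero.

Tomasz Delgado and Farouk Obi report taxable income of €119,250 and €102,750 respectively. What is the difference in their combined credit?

Tomasz (€119,250): Elderly Relief Credit: income exceeds €91,500 by €27,750, which is 19 full-or-partial €1,500 increments; reduction = 19 × €225 = €4,275, leaving €4,500. Apprenticeship Credit: €119,250 is at or below the €246,700 threshold, so the full €2,173 applies. total €4,500 + €2,173 = €6,673
Farouk (€102,750): Elderly Relief Credit: income exceeds €91,500 by €11,250, which is 8 full-or-partial €1,500 increments; reduction = 8 × €225 = €1,800, leaving €6,975. Apprenticeship Credit: €102,750 is at or below the €246,700 threshold, so the full €2,173 applies. total €6,975 + €2,173 = €9,148
Difference: |€6,673 − €9,148| = €2,475.

€2,475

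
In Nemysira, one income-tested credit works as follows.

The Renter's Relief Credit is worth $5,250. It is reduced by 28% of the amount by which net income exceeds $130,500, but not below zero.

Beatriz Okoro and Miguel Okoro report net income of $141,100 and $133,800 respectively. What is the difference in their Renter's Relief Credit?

Beatriz ($141,100): Renter's Relief Credit: 28% of the $10,600 excess over $130,500 is $2,968; credit = $5,250 − $2,968 = $2,282.
Miguel ($133,800): Renter's Relief Credit: 28% of the $3,300 excess over $130,500 is $924; credit = $5,250 − $924 = $4,326.
Difference: |$2,282 − $4,326| = $2,044.

$2,044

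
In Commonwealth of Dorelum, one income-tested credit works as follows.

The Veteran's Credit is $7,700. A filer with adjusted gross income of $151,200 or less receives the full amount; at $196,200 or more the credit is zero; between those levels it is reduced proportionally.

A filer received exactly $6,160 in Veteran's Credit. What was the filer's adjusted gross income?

$6,160 is 6,160/7,700 of the full $7,700, so 1,540/7,700 of the $45,000 range has been used: income = $151,200 + $45,000 × 1,540/7,700 = $160,200.

$160,200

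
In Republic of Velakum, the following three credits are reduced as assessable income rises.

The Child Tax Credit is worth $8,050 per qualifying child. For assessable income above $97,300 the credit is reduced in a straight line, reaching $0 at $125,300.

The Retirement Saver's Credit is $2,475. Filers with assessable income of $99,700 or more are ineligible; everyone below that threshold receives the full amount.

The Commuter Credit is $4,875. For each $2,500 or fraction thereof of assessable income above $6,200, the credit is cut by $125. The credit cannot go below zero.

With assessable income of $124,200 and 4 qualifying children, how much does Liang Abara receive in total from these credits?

$1,265

Child Tax Credit: base = 4 × $8,050 = $32,200. $124,200 is $26,900 into a $28,000 phase-out range, leaving 1,100/28,000 of the credit: $32,200 × 1,100/28,000 = $1,265.
Retirement Saver's Credit: $124,200 meets or exceeds the $99,700 cutoff, so the credit is $0.
Commuter Credit: income exceeds $6,200 by $118,000 → 48 increments × $125 = $6,000 ≥ base, so the credit is $0.
Total: $1,265 + $0 + $0 = $1,265.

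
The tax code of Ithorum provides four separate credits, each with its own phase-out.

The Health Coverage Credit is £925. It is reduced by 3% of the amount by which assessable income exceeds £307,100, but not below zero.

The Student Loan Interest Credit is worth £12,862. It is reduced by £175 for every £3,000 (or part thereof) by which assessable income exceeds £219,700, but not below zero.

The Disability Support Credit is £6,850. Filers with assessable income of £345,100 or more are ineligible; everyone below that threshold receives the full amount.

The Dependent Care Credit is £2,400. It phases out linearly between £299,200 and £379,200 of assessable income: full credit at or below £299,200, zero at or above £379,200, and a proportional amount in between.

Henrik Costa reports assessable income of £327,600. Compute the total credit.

£15,270

Health Coverage Credit: 3% of the £20,500 excess over £307,100 is £615; credit = £925 − £615 = £310.
Student Loan Interest Credit: income exceeds £219,700 by £107,900, which is 36 full-or-partial £3,000 increments; reduction = 36 × £175 = £6,300, leaving £6,562.
Disability Support Credit: £327,600 is below the £345,100 cutoff, so the full £6,850 applies.
Dependent Care Credit: £327,600 is £28,400 into a £80,000 phase-out range, leaving 51,600/80,000 of the credit: £2,400 × 51,600/80,000 = £1,548.
Total: £310 + £6,562 + £6,850 + £1,548 = £15,270.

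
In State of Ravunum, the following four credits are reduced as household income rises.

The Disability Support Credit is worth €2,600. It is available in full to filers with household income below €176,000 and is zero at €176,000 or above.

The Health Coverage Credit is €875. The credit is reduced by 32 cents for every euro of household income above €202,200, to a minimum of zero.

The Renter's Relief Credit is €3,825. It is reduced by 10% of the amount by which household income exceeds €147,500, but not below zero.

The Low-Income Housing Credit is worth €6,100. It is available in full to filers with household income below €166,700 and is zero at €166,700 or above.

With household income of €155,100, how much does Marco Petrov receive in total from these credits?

Disability Support Credit: €155,100 is below the €176,000 cutoff, so the full €2,600 applies.
Health Coverage Credit: €155,100 is at or below the €202,200 threshold, so the full €875 applies.
Renter's Relief Credit: 10% of the €7,600 excess over €147,500 is €760; credit = €3,825 − €760 = €3,065.
Low-Income Housing Credit: €155,100 is below the €166,700 cutoff, so the full €6,100 applies.
Total: €2,600 + €875 + €3,065 + €6,100 = €12,640.

€12,640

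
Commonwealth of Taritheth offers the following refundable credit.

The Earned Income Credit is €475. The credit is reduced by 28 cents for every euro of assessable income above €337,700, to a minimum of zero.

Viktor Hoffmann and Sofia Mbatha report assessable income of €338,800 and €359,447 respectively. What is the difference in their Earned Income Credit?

€167

Viktor (€338,800): Earned Income Credit: 28% of the €1,100 excess over €337,700 is €308; credit = €475 − €308 = €167.
Sofia (€359,447): Earned Income Credit: 28% of the €21,747 excess over €337,700 is €6,089.16 ≥ base, so the credit is €0.
Difference: |€167 − €0| = €167.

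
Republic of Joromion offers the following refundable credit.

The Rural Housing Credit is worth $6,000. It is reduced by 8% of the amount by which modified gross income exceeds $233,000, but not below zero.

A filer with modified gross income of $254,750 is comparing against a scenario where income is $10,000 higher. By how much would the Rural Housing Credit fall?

At $254,750 — 8% of the $21,750 excess over $233,000 is $1,740; credit = $6,000 − $1,740 = $4,260.
At $264,750 — 8% of the $31,750 excess over $233,000 is $2,540; credit = $6,000 − $2,540 = $3,460.
Lost: $4,260 − $3,460 = $800.

$800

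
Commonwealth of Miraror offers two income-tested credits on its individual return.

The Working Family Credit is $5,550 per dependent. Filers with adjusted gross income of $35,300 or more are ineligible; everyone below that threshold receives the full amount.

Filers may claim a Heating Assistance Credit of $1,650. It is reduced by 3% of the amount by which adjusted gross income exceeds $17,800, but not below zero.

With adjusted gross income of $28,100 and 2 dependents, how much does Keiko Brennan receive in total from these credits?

Working Family Credit: base = 2 × $5,550 = $11,100. $28,100 is below the $35,300 cutoff, so the full $11,100 applies.
Heating Assistance Credit: 3% of the $10,300 excess over $17,800 is $309; credit = $1,650 − $309 = $1,341.
Total: $11,100 + $1,341 = $12,441.

$12,441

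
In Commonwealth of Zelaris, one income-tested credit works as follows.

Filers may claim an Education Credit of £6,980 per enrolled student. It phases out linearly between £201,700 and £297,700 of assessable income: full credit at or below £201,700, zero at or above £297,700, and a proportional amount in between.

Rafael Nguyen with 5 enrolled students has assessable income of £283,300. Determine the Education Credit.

Education Credit: base = 5 × £6,980 = £34,900. £283,300 is £81,600 into a £96,000 phase-out range, leaving 14,400/96,000 of the credit: £34,900 × 14,400/96,000 = £5,235.

£5,235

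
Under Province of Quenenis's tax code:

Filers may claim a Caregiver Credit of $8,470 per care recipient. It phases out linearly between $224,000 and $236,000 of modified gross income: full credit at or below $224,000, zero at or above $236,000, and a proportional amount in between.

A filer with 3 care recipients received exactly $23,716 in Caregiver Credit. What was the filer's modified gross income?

Full credit = 3 × $8,470 = $25,410.
$23,716 is 23,716/25,410 of the full $25,410, so 1,694/25,410 of the $12,000 range has been used: income = $224,000 + $12,000 × 1,694/25,410 = $224,800.

$224,800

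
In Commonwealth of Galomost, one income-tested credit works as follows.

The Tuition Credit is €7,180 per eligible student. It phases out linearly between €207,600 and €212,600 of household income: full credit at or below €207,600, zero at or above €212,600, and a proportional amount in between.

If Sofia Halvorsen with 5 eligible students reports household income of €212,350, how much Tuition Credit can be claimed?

€1,795

Tuition Credit: base = 5 × €7,180 = €35,900. €212,350 is €4,750 into a €5,000 phase-out range, leaving 250/5,000 of the credit: €35,900 × 250/5,000 = €1,795.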